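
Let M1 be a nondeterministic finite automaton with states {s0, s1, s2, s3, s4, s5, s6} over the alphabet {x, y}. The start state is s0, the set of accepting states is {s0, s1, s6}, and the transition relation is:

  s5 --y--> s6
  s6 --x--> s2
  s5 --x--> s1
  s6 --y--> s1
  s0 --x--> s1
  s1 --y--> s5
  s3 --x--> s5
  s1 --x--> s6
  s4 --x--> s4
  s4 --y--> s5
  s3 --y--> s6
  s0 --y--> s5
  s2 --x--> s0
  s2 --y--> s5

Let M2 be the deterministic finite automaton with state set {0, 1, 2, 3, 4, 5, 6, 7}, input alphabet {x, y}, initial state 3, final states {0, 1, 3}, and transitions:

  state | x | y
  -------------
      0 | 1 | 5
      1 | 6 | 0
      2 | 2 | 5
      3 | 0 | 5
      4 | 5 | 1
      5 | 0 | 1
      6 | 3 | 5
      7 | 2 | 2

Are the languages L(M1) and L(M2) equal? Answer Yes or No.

Exploring the product automaton M1 × M2 from the start pair (s0, 3), following both machines on each input symbol, reaches 5 state pairs: (s0, 3), (s1, 0), (s5, 5), (s6, 1), (s2, 6).
M1 accepts in {s0, s1, s6} and M2 accepts in {0, 1, 3}. In every reachable pair the two components are either both accepting — (s0, 3), (s1, 0), (s6, 1) — or both non-accepting, so no string is accepted by exactly one of the machines: L(M1) \ L(M2) and L(M2) \ L(M1) are both empty.
Hence every string is accepted by M1 iff it is accepted by M2, and the two languages coincide.

Yes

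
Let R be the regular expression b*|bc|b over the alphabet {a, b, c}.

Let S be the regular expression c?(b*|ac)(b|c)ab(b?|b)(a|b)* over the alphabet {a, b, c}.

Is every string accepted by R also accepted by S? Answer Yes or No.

The empty string ε is in L(R) but not in L(S).
So L(R) ⊄ L(S).

No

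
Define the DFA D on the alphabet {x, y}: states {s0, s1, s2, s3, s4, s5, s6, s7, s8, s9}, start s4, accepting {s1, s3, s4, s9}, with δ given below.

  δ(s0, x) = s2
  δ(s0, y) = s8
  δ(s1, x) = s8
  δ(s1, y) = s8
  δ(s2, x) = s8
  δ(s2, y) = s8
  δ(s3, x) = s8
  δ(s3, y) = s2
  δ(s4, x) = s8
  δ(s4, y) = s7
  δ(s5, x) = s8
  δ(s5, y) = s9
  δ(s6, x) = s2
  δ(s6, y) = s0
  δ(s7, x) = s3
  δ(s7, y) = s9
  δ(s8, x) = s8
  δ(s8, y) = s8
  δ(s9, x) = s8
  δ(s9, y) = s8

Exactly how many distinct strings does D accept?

The useful subgraph on states {s3, s4, s7, s9} is acyclic, so L(D) is finite; the longest accepting path visits 3 useful states, giving maximum string length 2.
Counting accepting paths from s4 by length: 1 of length 0, 2 of length 2. Total 3.

3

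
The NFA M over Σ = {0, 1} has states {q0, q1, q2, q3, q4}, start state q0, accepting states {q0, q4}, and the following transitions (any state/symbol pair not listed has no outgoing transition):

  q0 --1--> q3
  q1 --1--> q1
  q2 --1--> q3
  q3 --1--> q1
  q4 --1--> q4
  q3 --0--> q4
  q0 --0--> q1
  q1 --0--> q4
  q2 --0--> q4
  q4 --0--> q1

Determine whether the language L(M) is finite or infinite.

infinite

State q1 is reachable from the start and can reach an accepting state, and it lies on the cycle q1 → q1.
Traversing that cycle any number of times yields accepted strings of unbounded length, so the language is infinite.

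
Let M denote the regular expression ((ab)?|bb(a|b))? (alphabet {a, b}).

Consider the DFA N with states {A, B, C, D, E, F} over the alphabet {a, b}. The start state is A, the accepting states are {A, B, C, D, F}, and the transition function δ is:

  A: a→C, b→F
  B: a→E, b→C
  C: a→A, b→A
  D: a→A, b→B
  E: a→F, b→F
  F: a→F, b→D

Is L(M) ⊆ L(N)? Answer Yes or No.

Yes

Converting the expression M to a DFA (subset construction, then merging equivalent states) gives the minimal DFA with states {m0, m1, m2, m3, m4, m5}, start state m0, accepting states {m0, m4} and transitions m0: a→m1, b→m2; m1: a→m3, b→m4; m2: a→m3, b→m5; m3: a→m3, b→m3; m4: a→m3, b→m3; m5: a→m4, b→m4.
Exploring the product automaton M × N from the start pair (m0, A), following both machines on each input symbol, reaches 12 state pairs: (m0, A), (m1, C), (m2, F), (m3, A), (m4, A), (m3, F), (m5, D), (m3, C), (m3, D), (m4, B), (m3, B), (m3, E).
M accepts in {m0, m4} and N accepts in {A, B, C, D, F}. The reachable pairs whose M-component is accepting are (m0, A), (m4, A), (m4, B); in each of them the N-component is accepting too, so the product for L(M) \ L(N) (M-component accepting, N-component rejecting) has no reachable accepting pair and the difference is empty.
Hence every string in L(M) is also in L(N).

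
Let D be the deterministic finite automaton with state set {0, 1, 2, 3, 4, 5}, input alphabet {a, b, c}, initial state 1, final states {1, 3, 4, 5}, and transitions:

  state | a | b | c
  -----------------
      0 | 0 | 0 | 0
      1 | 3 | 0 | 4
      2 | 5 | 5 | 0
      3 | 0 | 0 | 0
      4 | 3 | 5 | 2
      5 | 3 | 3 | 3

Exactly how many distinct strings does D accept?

The useful subgraph on states {1, 2, 3, 4, 5} is acyclic, so L(D) is finite; the longest accepting path visits 5 useful states, giving maximum string length 4.
Counting accepting paths from 1 by length: 1 of length 0, 2 of length 1, 2 of length 2, 5 of length 3, 6 of length 4. Total 16.

16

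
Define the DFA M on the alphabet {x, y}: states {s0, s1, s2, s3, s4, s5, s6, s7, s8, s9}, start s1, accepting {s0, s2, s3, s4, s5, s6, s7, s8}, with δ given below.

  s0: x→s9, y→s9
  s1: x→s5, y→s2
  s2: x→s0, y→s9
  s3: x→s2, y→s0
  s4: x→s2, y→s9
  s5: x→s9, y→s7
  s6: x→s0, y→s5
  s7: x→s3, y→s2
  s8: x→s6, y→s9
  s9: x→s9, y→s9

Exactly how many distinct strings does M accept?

10

The useful subgraph on states {s0, s1, s2, s3, s5, s7} is acyclic, so L(M) is finite; the longest accepting path visits 6 useful states, giving maximum string length 5.
Counting accepting paths from s1 by length: 2 of length 1, 2 of length 2, 2 of length 3, 3 of length 4, 1 of length 5. Total 10.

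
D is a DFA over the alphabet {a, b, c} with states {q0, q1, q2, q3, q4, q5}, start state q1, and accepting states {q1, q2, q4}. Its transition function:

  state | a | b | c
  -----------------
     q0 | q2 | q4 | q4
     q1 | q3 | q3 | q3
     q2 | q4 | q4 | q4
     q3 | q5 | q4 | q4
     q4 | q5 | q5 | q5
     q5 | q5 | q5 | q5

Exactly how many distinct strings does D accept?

The useful subgraph on states {q1, q3, q4} is acyclic, so L(D) is finite; the longest accepting path visits 3 useful states, giving maximum string length 2.
Counting accepting paths from q1 by length: 1 of length 0, 6 of length 2. Total 7.

7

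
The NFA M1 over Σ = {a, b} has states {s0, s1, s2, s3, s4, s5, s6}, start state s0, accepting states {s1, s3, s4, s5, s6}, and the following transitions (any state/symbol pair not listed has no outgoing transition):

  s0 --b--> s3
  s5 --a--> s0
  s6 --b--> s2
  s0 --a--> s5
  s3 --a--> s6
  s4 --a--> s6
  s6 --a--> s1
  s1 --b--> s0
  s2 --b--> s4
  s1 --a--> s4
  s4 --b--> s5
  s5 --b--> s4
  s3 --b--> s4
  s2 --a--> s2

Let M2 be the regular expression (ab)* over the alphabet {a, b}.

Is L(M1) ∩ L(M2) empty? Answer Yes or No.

No

The string ab is accepted by both M1 and M2.
Hence L(M1) ∩ L(M2) ≠ ∅.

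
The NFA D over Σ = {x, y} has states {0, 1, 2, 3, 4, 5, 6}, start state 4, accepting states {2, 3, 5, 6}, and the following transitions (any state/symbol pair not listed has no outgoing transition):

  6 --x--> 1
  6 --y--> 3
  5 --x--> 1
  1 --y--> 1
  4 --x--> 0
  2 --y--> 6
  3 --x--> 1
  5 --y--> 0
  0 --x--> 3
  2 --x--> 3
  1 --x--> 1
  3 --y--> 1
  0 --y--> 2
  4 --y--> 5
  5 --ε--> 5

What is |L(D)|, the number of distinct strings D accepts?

11

The useful subgraph on states {0, 2, 3, 4, 5, 6} is acyclic, so L(D) is finite; the longest accepting path visits 6 useful states, giving maximum string length 5.
Counting accepting paths from 4 by length: 1 of length 1, 2 of length 2, 4 of length 3, 3 of length 4, 1 of length 5. Total 11.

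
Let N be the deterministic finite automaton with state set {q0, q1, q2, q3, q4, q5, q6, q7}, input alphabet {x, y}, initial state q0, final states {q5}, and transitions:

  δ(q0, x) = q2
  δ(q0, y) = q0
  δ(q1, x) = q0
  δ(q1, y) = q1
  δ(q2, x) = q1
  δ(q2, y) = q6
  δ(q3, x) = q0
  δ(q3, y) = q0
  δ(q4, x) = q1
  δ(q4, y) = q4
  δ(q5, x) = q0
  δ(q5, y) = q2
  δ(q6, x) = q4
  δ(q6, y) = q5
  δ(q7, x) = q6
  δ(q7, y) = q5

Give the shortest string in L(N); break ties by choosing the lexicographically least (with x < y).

A breadth-first search from q0 reaches an accepting state first via the path q0 → q2 → q6 → q5 on input xyy.
No string of length < 3 is accepted (BFS exhausts all shorter strings without reaching an accepting state), and xyy is the lexicographically least accepting string of length 3.

xyy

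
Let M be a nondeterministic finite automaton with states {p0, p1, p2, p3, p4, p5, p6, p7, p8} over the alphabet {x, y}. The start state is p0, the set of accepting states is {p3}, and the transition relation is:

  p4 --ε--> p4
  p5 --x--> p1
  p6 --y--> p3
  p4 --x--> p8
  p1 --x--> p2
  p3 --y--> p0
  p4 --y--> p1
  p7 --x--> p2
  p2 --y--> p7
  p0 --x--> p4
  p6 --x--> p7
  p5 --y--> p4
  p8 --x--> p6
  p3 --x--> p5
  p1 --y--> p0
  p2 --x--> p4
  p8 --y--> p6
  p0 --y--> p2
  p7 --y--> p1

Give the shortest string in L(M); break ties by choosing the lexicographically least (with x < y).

A breadth-first search from p0 reaches an accepting state first via the path p0 → p4 → p8 → p6 → p3 on input xxxy.
No string of length < 4 is accepted (BFS exhausts all shorter strings without reaching an accepting state), and xxxy is the lexicographically least accepting string of length 4.

xxxy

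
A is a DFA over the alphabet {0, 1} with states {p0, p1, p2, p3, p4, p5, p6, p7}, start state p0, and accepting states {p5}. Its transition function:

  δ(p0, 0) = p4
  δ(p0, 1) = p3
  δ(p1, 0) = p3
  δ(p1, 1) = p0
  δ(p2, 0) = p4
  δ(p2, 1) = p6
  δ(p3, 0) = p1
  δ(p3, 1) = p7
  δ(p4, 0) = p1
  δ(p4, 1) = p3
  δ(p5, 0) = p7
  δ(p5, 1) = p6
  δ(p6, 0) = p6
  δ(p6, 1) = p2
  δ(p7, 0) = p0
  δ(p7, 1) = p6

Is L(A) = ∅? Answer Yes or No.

Yes

The states reachable from the start state are {p0, p1, p2, p3, p4, p6, p7}.
None of the accepting states {p5} is reachable, so no string is accepted and L(A) = ∅.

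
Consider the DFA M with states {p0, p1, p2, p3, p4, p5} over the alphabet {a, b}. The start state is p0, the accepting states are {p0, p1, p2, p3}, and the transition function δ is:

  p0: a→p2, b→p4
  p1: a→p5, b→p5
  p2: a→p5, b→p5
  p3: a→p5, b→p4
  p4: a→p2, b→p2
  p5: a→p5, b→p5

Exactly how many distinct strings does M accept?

4

The useful subgraph on states {p0, p2, p4} is acyclic, so L(M) is finite; the longest accepting path visits 3 useful states, giving maximum string length 2.
Counting accepting paths from p0 by length: 1 of length 0, 1 of length 1, 2 of length 2. Total 4.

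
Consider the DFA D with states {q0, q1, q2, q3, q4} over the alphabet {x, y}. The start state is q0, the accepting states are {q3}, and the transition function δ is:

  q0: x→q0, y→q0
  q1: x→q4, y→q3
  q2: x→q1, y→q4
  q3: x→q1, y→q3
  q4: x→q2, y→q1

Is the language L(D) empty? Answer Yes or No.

Yes

The states reachable from the start state are {q0}.
None of the accepting states {q3} is reachable, so no string is accepted and L(D) = ∅.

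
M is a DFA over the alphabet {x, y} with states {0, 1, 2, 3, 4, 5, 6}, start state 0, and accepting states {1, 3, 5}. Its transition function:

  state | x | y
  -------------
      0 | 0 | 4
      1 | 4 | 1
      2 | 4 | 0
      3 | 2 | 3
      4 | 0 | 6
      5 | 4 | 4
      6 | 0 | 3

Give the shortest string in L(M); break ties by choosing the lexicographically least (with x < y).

yyy

A breadth-first search from 0 reaches an accepting state first via the path 0 → 4 → 6 → 3 on input yyy.
No string of length < 3 is accepted (BFS exhausts all shorter strings without reaching an accepting state), and yyy is the lexicographically least accepting string of length 3.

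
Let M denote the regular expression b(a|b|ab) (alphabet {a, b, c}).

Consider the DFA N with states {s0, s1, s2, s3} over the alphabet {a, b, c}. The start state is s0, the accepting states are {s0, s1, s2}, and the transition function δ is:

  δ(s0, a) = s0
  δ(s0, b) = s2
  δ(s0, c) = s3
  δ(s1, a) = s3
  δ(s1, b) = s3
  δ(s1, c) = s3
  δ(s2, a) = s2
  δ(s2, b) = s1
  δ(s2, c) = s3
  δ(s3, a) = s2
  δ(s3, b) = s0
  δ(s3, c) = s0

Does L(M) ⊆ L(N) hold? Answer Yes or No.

Yes

Converting the expression M to a DFA (subset construction, then merging equivalent states) gives the minimal DFA with states {m0, m1, m2, m3, m4}, start state m0, accepting states {m3, m4} and transitions m0: a→m1, b→m2, c→m1; m1: a→m1, b→m1, c→m1; m2: a→m3, b→m4, c→m1; m3: a→m1, b→m4, c→m1; m4: a→m1, b→m1, c→m1.
Exploring the product automaton M × N from the start pair (m0, s0), following both machines on each input symbol, reaches 8 state pairs: (m0, s0), (m1, s0), (m2, s2), (m1, s3), (m1, s2), (m3, s2), (m4, s1), (m1, s1).
M accepts in {m3, m4} and N accepts in {s0, s1, s2}. The reachable pairs whose M-component is accepting are (m3, s2), (m4, s1); in each of them the N-component is accepting too, so the product for L(M) \ L(N) (M-component accepting, N-component rejecting) has no reachable accepting pair and the difference is empty.
Hence every string in L(M) is also in L(N).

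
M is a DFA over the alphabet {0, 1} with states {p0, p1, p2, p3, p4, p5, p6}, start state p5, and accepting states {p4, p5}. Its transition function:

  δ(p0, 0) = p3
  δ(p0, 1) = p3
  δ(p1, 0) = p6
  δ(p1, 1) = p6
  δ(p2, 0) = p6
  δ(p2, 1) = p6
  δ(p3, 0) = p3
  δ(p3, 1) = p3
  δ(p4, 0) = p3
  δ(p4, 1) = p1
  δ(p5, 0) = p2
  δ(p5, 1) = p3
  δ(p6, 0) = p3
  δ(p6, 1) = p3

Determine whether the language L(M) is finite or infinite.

finite

The useful states (reachable from p5 and able to reach an accepting state) are {p5}.
Restricted to these states the transition graph has no cycle, so every accepting path has bounded length and L is finite.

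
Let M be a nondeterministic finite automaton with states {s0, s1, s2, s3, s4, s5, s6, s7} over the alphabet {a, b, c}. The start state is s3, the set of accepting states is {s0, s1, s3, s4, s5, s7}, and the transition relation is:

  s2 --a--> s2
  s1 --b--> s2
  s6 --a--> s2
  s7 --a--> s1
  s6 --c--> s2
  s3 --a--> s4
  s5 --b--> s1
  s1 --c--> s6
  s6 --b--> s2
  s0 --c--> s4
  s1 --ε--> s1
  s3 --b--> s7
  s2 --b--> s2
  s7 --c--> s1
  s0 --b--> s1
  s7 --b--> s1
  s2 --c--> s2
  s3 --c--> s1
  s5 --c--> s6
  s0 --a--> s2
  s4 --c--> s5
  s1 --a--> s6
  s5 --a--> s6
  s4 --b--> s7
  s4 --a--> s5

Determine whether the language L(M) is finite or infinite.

The useful states (reachable from s3 and able to reach an accepting state) are {s1, s3, s4, s5, s7}.
Restricted to these states the transition graph has no cycle, so every accepting path has bounded length and L is finite.

finite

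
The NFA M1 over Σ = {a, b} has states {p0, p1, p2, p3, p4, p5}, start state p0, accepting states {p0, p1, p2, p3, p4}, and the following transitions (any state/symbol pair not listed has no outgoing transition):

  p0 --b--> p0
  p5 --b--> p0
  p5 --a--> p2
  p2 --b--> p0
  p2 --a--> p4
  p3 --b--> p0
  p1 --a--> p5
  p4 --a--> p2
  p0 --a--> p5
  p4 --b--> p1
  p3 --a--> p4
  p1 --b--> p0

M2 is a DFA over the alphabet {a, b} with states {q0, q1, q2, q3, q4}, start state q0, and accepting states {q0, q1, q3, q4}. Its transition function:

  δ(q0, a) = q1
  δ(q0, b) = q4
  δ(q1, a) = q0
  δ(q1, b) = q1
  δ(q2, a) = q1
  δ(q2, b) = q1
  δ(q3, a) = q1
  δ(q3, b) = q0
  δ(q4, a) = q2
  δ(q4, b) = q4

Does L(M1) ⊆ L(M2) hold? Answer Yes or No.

Exploring the product automaton M1 × M2 from the start pair (p0, q0), following both machines on each input symbol, reaches 12 state pairs: (p0, q0), (p5, q1), (p0, q4), (p2, q0), (p0, q1), (p5, q2), (p4, q1), (p5, q0), (p2, q1), (p1, q1), (p4, q0), (p1, q4).
M1 accepts in {p0, p1, p2, p3, p4} and M2 accepts in {q0, q1, q3, q4}. The reachable pairs whose M1-component is accepting are (p0, q0), (p0, q4), (p2, q0), (p0, q1), (p4, q1), (p2, q1), (p1, q1), (p4, q0), (p1, q4); in each of them the M2-component is accepting too, so the product for L(M1) \ L(M2) (M1-component accepting, M2-component rejecting) has no reachable accepting pair and the difference is empty.
Hence every string in L(M1) is also in L(M2).

Yes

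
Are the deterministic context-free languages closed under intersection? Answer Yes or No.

No

DCFLs are closed under complement (normalise the DPDA to read all of its input, then flip the verdict). If they were also closed under intersection, De Morgan would make them closed under union; but {aⁿbⁿ : n≥0} and {aⁿb²ⁿ : n≥0} are DCFLs (push the a's; pop one per b, respectively one per two b's) whose union no deterministic PDA accepts: a DPDA for it would have a single run on aⁿb²ⁿ, accepting after the prefix aⁿbⁿ and accepting again after n more b's; an ordinary PDA that simulates it on a's and b's and, at any moment when it is accepting, may switch to reading only a fresh letter c while feeding each c to the simulation as a b, would accept aⁱbʲcᵏ (k≥1) exactly when both aⁱbʲ and aⁱbʲ⁺ᵏ are in the language, i.e. its language intersected with the regular set a*b*c⁺ would be exactly {aⁿbⁿcⁿ : n≥1} — impossible, since context-free languages are closed under intersection with regular sets and {aⁿbⁿcⁿ} is not context-free.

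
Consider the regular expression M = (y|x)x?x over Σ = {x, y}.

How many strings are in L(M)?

4

The expression has no Kleene star, so L(M) is finite. Expanding the alternatives gives {xx, yx, xxx, yxx}.
That is 2 of length 2, 2 of length 3: 4 strings in all.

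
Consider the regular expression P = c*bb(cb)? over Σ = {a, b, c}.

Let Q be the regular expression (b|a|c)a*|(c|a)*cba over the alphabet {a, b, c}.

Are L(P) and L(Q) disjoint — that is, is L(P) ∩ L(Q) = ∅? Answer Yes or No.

Converting the expression P to a DFA (subset construction, then merging equivalent states) gives the minimal DFA with states {p0, p1, p2, p3, p4, p5}, start state p0, accepting states {p3, p5} and transitions p0: a→p1, b→p2, c→p0; p1: a→p1, b→p1, c→p1; p2: a→p1, b→p3, c→p1; p3: a→p1, b→p1, c→p4; p4: a→p1, b→p5, c→p1; p5: a→p1, b→p1, c→p1.
Converting the expression Q to a DFA (subset construction, then merging equivalent states) gives the minimal DFA with states {q0, q1, q2, q3, q4, q5, q6, q7, q8}, start state q0, accepting states {q1, q2, q3, q8} and transitions q0: a→q1, b→q2, c→q3; q1: a→q1, b→q4, c→q5; q2: a→q2, b→q4, c→q4; q3: a→q1, b→q6, c→q5; q4: a→q4, b→q4, c→q4; q5: a→q7, b→q6, c→q5; q6: a→q8, b→q4, c→q4; q7: a→q7, b→q4, c→q5; q8: a→q4, b→q4, c→q4.
Exploring the product automaton P × Q from the start pair (p0, q0), following both machines on each input symbol, reaches 15 state pairs: (p0, q0), (p1, q1), (p2, q2), (p0, q3), (p1, q4), (p1, q5), (p1, q2), (p3, q4), (p2, q6), (p0, q5), (p1, q7), (p1, q6), (p4, q4), (p1, q8), (p5, q4).
P accepts in {p3, p5} and Q accepts in {q1, q2, q3, q8}; no reachable pair has both components accepting, so no string drives both machines to acceptance simultaneously and L(P) ∩ L(Q) = ∅.
So no string is accepted by both, and the intersection is empty.

Yes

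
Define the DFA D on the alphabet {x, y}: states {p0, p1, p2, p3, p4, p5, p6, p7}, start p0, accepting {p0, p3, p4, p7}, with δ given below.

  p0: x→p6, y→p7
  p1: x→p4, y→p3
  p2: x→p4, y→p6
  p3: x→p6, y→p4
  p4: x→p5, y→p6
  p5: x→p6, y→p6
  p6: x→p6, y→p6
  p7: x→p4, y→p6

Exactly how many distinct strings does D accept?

3

The useful subgraph on states {p0, p4, p7} is acyclic, so L(D) is finite; the longest accepting path visits 3 useful states, giving maximum string length 2.
Counting accepting paths from p0 by length: 1 of length 0, 1 of length 1, 1 of length 2. Total 3.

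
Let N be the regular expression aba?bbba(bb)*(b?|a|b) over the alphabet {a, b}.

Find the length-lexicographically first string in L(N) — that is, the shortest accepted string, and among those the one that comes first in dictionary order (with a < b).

By inspection of the expression, no string of length less than 6 matches, and abbbba is the lexicographically first match of length 6.

abbbba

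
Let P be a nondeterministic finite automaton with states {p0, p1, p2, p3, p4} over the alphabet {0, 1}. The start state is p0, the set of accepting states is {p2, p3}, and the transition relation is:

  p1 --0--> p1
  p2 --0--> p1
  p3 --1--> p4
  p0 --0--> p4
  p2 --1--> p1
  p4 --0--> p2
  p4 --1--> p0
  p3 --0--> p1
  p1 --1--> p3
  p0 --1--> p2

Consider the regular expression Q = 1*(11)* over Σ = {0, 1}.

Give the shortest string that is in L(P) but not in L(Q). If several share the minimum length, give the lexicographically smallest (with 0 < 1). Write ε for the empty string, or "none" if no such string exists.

00

The string 00 is accepted by P but not by Q.
No shorter string lies in the difference, and 00 is the lexicographically first length-2 string in L(P) \ L(Q).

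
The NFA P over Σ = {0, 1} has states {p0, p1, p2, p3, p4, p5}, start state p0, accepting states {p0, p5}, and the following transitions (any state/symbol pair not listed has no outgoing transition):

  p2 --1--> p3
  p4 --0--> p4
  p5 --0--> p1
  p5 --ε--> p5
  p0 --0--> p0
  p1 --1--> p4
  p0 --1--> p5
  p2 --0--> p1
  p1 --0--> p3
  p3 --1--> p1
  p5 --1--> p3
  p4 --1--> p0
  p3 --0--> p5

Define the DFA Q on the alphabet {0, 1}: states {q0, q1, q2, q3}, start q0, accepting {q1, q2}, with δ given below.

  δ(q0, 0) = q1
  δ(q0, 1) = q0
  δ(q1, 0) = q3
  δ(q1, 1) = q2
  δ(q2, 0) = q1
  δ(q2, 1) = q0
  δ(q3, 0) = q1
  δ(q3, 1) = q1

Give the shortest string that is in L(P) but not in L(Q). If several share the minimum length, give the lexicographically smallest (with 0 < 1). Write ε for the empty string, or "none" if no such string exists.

The empty string ε is accepted by P but not by Q.
Since ε is the unique shortest string, it is the required witness.

ε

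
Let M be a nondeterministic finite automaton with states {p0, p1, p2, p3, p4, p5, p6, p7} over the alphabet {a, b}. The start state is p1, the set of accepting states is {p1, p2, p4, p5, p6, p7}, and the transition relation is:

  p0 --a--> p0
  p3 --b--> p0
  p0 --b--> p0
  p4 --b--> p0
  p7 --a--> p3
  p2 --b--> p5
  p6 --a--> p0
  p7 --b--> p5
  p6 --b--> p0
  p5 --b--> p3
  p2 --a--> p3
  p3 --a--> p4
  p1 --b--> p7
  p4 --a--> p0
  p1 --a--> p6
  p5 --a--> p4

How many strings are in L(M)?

The useful subgraph on states {p1, p3, p4, p5, p6, p7} is acyclic, so L(M) is finite; the longest accepting path visits 5 useful states, giving maximum string length 4.
Counting accepting paths from p1 by length: 1 of length 0, 2 of length 1, 1 of length 2, 2 of length 3, 1 of length 4. Total 7.

7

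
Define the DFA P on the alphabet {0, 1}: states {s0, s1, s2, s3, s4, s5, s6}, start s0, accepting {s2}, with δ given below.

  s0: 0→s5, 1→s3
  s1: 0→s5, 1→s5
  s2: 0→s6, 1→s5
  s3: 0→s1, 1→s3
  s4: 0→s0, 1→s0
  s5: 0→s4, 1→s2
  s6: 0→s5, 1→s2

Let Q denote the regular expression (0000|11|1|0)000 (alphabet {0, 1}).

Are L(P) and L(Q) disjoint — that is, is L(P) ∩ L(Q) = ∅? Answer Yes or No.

Converting the expression Q to a DFA (subset construction, then merging equivalent states) gives the minimal DFA with states {q0, q1, q2, q3, q4, q5, q6, q7, q8, q9, q10}, start state q0, accepting states {q9, q10} and transitions q0: 0→q1, 1→q2; q1: 0→q3, 1→q4; q2: 0→q5, 1→q6; q3: 0→q7, 1→q4; q4: 0→q4, 1→q4; q5: 0→q8, 1→q4; q6: 0→q5, 1→q4; q7: 0→q9, 1→q4; q8: 0→q10, 1→q4; q9: 0→q5, 1→q4; q10: 0→q4, 1→q4.
Exploring the product automaton P × Q from the start pair (s0, q0), following both machines on each input symbol, reaches 20 state pairs: (s0, q0), (s5, q1), (s3, q2), (s4, q3), (s2, q4), (s1, q5), (s3, q6), (s0, q7), (s0, q4), (s6, q4), (s5, q4), (s5, q8), (s3, q4), (s5, q9), (s4, q4), (s4, q10), (s1, q4), (s4, q5), (s0, q8), (s5, q10).
P accepts in {s2} and Q accepts in {q9, q10}; no reachable pair has both components accepting, so no string drives both machines to acceptance simultaneously and L(P) ∩ L(Q) = ∅.
So no string is accepted by both, and the intersection is empty.

Yes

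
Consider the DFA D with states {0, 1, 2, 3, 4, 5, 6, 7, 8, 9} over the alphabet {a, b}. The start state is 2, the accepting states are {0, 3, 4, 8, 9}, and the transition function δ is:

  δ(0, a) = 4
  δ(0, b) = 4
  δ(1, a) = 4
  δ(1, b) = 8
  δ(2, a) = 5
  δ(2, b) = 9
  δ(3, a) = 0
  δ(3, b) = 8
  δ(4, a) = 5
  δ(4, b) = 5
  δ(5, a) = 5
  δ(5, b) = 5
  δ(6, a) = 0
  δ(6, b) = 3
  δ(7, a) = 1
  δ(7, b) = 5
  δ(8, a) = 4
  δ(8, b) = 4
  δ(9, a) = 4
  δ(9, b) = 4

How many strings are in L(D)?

The useful subgraph on states {2, 4, 9} is acyclic, so L(D) is finite; the longest accepting path visits 3 useful states, giving maximum string length 2.
Counting accepting paths from 2 by length: 1 of length 1, 2 of length 2. Total 3.

3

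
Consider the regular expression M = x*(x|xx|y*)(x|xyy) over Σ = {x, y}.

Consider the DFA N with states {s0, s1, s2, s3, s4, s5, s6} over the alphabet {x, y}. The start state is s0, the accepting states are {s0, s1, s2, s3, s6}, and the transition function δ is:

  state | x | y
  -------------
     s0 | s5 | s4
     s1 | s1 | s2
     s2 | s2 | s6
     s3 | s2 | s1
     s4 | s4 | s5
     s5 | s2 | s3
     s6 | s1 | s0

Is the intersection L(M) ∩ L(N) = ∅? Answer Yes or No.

The string xx is accepted by both M and N.
Hence L(M) ∩ L(N) ≠ ∅.

No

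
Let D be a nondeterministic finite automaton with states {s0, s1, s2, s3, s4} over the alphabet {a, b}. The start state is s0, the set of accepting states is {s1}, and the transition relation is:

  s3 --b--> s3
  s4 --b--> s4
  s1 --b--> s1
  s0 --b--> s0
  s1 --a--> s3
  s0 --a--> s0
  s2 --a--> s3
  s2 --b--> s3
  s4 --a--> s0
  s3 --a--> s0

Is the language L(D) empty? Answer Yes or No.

Yes

The states reachable from the start state are {s0}.
None of the accepting states {s1} is reachable, so no string is accepted and L(D) = ∅.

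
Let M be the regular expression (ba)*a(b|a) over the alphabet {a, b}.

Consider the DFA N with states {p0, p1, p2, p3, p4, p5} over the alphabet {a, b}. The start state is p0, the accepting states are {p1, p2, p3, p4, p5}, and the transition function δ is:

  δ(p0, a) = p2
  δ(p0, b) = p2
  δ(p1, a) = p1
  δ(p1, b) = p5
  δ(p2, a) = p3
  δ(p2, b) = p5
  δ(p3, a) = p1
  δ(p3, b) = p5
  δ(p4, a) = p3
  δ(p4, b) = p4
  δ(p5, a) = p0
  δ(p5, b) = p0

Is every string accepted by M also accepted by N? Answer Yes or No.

Converting the expression M to a DFA (subset construction, then merging equivalent states) gives the minimal DFA with states {m0, m1, m2, m3, m4}, start state m0, accepting states {m3} and transitions m0: a→m1, b→m2; m1: a→m3, b→m3; m2: a→m0, b→m4; m3: a→m4, b→m4; m4: a→m4, b→m4.
Exploring the product automaton M × N from the start pair (m0, p0), following both machines on each input symbol, reaches 14 state pairs: (m0, p0), (m1, p2), (m2, p2), (m3, p3), (m3, p5), (m0, p3), (m4, p5), (m4, p1), (m4, p0), (m1, p1), (m2, p5), (m4, p2), (m3, p1), (m4, p3).
M accepts in {m3} and N accepts in {p1, p2, p3, p4, p5}. The reachable pairs whose M-component is accepting are (m3, p3), (m3, p5), (m3, p1); in each of them the N-component is accepting too, so the product for L(M) \ L(N) (M-component accepting, N-component rejecting) has no reachable accepting pair and the difference is empty.
Hence every string in L(M) is also in L(N).

Yes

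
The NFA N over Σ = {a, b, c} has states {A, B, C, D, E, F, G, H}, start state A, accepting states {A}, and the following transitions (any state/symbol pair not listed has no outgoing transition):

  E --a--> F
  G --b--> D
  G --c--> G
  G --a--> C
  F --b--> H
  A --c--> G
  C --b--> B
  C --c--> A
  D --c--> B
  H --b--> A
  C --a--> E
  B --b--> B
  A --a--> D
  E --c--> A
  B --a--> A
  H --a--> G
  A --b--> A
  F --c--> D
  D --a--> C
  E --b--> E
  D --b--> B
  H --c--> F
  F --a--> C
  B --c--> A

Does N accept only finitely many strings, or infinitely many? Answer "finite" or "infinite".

State A is reachable from the start and can reach an accepting state, and it lies on the cycle A → A.
Traversing that cycle any number of times yields accepted strings of unbounded length, so the language is infinite.

infinite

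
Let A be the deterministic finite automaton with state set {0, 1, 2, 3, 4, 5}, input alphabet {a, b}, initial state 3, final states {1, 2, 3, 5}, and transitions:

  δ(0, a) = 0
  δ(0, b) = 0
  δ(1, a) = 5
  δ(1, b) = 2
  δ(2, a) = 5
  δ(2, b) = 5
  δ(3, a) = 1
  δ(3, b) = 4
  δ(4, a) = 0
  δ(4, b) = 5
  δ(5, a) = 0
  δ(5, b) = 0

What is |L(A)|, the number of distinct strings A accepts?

The useful subgraph on states {1, 2, 3, 4, 5} is acyclic, so L(A) is finite; the longest accepting path visits 4 useful states, giving maximum string length 3.
Counting accepting paths from 3 by length: 1 of length 0, 1 of length 1, 3 of length 2, 2 of length 3. Total 7.

7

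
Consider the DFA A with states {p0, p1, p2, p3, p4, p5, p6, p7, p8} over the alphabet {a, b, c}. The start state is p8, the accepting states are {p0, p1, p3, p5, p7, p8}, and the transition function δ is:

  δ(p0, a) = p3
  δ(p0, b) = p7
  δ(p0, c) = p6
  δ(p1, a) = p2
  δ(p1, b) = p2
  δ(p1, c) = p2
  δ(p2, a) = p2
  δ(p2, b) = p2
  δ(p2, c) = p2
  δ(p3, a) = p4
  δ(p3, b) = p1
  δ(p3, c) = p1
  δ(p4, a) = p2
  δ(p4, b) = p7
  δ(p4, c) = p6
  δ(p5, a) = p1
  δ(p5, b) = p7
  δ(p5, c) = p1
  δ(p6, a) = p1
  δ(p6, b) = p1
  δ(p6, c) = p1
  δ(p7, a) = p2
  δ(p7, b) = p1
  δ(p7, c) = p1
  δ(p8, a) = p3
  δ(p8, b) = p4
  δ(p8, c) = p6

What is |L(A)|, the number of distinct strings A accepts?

19

The useful subgraph on states {p1, p3, p4, p6, p7, p8} is acyclic, so L(A) is finite; the longest accepting path visits 5 useful states, giving maximum string length 4.
Counting accepting paths from p8 by length: 1 of length 0, 1 of length 1, 6 of length 2, 6 of length 3, 5 of length 4. Total 19.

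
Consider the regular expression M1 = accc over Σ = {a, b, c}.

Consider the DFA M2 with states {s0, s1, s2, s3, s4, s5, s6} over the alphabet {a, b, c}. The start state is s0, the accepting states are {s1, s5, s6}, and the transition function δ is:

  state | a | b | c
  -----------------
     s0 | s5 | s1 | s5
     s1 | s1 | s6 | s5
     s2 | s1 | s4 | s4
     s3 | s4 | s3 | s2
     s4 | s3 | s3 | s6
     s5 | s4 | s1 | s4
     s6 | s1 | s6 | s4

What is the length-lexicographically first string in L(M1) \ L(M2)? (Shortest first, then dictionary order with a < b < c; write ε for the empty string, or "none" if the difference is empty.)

The string accc is accepted by M1 but not by M2.
No shorter string lies in the difference, and accc is the lexicographically first length-4 string in L(M1) \ L(M2).

accc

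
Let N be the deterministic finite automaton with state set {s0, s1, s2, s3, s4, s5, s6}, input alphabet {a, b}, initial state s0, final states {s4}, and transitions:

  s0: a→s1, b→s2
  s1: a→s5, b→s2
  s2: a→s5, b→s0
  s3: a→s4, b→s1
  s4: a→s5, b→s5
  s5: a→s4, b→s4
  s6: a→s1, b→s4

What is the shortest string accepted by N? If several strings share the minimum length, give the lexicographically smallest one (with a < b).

aaa

A breadth-first search from s0 reaches an accepting state first via the path s0 → s1 → s5 → s4 on input aaa.
No string of length < 3 is accepted (BFS exhausts all shorter strings without reaching an accepting state), and aaa is the lexicographically least accepting string of length 3.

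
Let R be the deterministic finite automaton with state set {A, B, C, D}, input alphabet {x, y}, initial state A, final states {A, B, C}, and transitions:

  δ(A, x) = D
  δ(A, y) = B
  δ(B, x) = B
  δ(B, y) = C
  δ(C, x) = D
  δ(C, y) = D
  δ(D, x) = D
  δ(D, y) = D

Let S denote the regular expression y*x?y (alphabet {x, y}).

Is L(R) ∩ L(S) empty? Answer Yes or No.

No

The string y is accepted by both R and S.
Hence L(R) ∩ L(S) ≠ ∅.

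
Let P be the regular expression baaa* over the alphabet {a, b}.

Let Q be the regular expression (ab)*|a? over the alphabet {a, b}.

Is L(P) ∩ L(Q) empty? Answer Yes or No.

Yes

Converting the expression P to a DFA (subset construction, then merging equivalent states) gives the minimal DFA with states {p0, p1, p2, p3, p4}, start state p0, accepting states {p4} and transitions p0: a→p1, b→p2; p1: a→p1, b→p1; p2: a→p3, b→p1; p3: a→p4, b→p1; p4: a→p4, b→p1.
Converting the expression Q to a DFA (subset construction, then merging equivalent states) gives the minimal DFA with states {q0, q1, q2, q3, q4}, start state q0, accepting states {q0, q1, q3} and transitions q0: a→q1, b→q2; q1: a→q2, b→q3; q2: a→q2, b→q2; q3: a→q4, b→q2; q4: a→q2, b→q3.
Exploring the product automaton P × Q from the start pair (p0, q0), following both machines on each input symbol, reaches 8 state pairs: (p0, q0), (p1, q1), (p2, q2), (p1, q2), (p1, q3), (p3, q2), (p1, q4), (p4, q2).
P accepts in {p4} and Q accepts in {q0, q1, q3}; no reachable pair has both components accepting, so no string drives both machines to acceptance simultaneously and L(P) ∩ L(Q) = ∅.
So no string is accepted by both, and the intersection is empty.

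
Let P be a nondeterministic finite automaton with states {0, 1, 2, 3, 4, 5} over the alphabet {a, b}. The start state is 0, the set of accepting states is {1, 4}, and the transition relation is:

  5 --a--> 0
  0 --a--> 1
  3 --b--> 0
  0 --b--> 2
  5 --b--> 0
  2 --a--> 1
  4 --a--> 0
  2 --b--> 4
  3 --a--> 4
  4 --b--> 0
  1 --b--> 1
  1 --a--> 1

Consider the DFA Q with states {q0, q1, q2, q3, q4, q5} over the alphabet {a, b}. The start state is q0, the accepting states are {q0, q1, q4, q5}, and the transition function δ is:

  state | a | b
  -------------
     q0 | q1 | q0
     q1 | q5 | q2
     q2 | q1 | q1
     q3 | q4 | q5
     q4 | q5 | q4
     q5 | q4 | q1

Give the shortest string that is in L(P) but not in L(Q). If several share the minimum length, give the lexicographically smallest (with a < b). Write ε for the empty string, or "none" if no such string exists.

ab

The string ab is accepted by P but not by Q.
No shorter string lies in the difference, and ab is the lexicographically first length-2 string in L(P) \ L(Q).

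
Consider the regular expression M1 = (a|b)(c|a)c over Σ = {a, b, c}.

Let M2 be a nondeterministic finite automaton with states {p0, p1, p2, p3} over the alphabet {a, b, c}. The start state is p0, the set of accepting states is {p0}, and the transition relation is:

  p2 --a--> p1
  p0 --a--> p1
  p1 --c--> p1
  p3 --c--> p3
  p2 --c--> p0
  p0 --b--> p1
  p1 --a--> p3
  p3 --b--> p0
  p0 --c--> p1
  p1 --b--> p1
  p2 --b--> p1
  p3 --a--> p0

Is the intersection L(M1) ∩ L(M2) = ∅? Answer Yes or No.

Converting the expression M1 to a DFA (subset construction, then merging equivalent states) gives the minimal DFA with states {r0, r1, r2, r3, r4}, start state r0, accepting states {r4} and transitions r0: a→r1, b→r1, c→r2; r1: a→r3, b→r2, c→r3; r2: a→r2, b→r2, c→r2; r3: a→r2, b→r2, c→r4; r4: a→r2, b→r2, c→r2.
Exploring the product automaton M1 × M2 from the start pair (r0, p0), following both machines on each input symbol, reaches 9 state pairs: (r0, p0), (r1, p1), (r2, p1), (r3, p3), (r3, p1), (r2, p3), (r2, p0), (r4, p3), (r4, p1).
M1 accepts in {r4} and M2 accepts in {p0}; no reachable pair has both components accepting, so no string drives both machines to acceptance simultaneously and L(M1) ∩ L(M2) = ∅.
So no string is accepted by both, and the intersection is empty.

Yes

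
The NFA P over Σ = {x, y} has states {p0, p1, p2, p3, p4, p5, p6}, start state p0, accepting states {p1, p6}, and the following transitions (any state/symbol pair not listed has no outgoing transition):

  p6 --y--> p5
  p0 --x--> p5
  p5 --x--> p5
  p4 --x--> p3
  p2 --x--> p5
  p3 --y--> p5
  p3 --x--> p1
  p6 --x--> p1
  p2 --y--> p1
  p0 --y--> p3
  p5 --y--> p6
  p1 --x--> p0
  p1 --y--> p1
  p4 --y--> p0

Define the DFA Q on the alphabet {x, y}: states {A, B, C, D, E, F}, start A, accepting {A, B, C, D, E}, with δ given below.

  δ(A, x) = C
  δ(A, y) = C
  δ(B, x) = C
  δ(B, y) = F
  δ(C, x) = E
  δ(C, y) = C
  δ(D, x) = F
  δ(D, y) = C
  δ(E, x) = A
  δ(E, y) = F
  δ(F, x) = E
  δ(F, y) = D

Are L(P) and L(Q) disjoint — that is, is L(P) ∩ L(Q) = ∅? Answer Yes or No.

No

The string xy is accepted by both P and Q.
Hence L(P) ∩ L(Q) ≠ ∅.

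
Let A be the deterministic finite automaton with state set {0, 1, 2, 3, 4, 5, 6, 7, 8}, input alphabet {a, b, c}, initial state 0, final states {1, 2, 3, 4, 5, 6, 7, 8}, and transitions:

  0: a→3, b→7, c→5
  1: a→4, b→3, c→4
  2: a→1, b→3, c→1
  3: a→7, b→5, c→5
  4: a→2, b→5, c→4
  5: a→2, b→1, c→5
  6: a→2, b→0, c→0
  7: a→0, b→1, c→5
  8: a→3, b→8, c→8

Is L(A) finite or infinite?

infinite

State 3 is reachable from the start and can reach an accepting state, and it lies on the cycle 3 → 5 → 1 → 3.
Traversing that cycle any number of times yields accepted strings of unbounded length, so the language is infinite.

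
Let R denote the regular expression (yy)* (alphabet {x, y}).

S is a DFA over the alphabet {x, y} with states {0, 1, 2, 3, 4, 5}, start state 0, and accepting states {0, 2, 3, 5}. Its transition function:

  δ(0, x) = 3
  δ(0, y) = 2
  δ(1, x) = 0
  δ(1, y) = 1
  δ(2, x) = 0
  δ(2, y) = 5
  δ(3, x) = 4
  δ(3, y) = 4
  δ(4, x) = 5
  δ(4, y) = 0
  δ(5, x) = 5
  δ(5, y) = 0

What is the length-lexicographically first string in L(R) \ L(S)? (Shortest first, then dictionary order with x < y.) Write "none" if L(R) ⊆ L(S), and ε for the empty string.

Converting the expression R to a DFA (subset construction, then merging equivalent states) gives the minimal DFA with states {r0, r1, r2}, start state r0, accepting states {r0} and transitions r0: x→r1, y→r2; r1: x→r1, y→r1; r2: x→r1, y→r0.
Exploring the product automaton R × S from the start pair (r0, 0), following both machines on each input symbol, reaches 11 state pairs: (r0, 0), (r1, 3), (r2, 2), (r1, 4), (r1, 0), (r0, 5), (r1, 5), (r1, 2), (r2, 0), (r0, 2), (r2, 5).
R accepts in {r0} and S accepts in {0, 2, 3, 5}. The reachable pairs whose R-component is accepting are (r0, 0), (r0, 5), (r0, 2); in each of them the S-component is accepting too, so the product for L(R) \ L(S) (R-component accepting, S-component rejecting) has no reachable accepting pair and the difference is empty.
So every string accepted by R is also accepted by S: L(R) \ L(S) = ∅ and there is no such string.

none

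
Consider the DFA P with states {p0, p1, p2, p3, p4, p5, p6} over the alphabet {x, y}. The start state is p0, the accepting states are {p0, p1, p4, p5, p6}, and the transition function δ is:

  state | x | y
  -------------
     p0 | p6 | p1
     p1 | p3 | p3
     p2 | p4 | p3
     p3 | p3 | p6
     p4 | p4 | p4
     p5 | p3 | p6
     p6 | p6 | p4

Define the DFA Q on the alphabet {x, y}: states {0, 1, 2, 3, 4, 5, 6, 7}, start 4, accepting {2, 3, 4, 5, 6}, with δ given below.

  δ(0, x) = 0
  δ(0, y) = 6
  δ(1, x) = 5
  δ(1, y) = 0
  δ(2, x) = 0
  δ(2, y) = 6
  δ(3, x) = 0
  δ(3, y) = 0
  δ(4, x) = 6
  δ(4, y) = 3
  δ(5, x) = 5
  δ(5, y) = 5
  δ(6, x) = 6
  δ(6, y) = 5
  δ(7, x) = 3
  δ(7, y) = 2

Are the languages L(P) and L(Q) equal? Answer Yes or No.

Yes

Exploring the product automaton P × Q from the start pair (p0, 4), following both machines on each input symbol, reaches 5 state pairs: (p0, 4), (p6, 6), (p1, 3), (p4, 5), (p3, 0).
P accepts in {p0, p1, p4, p5, p6} and Q accepts in {2, 3, 4, 5, 6}. In every reachable pair the two components are either both accepting — (p0, 4), (p6, 6), (p1, 3), (p4, 5) — or both non-accepting, so no string is accepted by exactly one of the machines: L(P) \ L(Q) and L(Q) \ L(P) are both empty.
Hence every string is accepted by P iff it is accepted by Q, and the two languages coincide.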